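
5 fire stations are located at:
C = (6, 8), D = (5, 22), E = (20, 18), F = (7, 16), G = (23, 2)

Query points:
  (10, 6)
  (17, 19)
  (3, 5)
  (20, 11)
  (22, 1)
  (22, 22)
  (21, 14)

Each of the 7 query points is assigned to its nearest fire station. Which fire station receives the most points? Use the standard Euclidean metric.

(10, 6) — d² to each: C:20, D:281, E:244, F:109, G:185 → nearest is C
(17, 19) — d² to each: C:242, D:153, E:10, F:109, G:325 → nearest is E
(3, 5) — d² to each: C:18, D:293, E:458, F:137, G:409 → nearest is C
(20, 11) — d² to each: C:205, D:346, E:49, F:194, G:90 → nearest is E
(22, 1) — d² to each: C:305, D:730, E:293, F:450, G:2 → nearest is G
(22, 22) — d² to each: C:452, D:289, E:20, F:261, G:401 → nearest is E
(21, 14) — d² to each: C:261, D:320, E:17, F:200, G:148 → nearest is E
Tally — C:2, E:4, G:1. E captures the most (4).

E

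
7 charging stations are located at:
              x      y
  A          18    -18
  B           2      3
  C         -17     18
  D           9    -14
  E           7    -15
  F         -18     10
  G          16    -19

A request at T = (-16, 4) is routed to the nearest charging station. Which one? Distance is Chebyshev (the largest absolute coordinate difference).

F

d(T,A) = max(34, 22) = 34
d(T,B) = max(18, 1) = 18
d(T,C) = max(1, 14) = 14
d(T,D) = max(25, 18) = 25
d(T,E) = max(23, 19) = 23
d(T,F) = max(2, 6) = 6
d(T,G) = max(32, 23) = 32
Minimum is at F.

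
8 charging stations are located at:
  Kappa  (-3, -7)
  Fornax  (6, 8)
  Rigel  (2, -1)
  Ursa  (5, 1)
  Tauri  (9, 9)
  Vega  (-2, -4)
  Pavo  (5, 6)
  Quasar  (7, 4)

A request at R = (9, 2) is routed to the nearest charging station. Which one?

Squared Euclidean distances:
d²(R, Kappa) = 144 + 81 = 225
d²(R, Fornax) = 9 + 36 = 45
d²(R, Rigel) = 49 + 9 = 58
d²(R, Ursa) = 16 + 1 = 17
d²(R, Tauri) = 0 + 49 = 49
d²(R, Vega) = 121 + 36 = 157
d²(R, Pavo) = 16 + 16 = 32
d²(R, Quasar) = 4 + 4 = 8
Quasar is nearest.

Quasar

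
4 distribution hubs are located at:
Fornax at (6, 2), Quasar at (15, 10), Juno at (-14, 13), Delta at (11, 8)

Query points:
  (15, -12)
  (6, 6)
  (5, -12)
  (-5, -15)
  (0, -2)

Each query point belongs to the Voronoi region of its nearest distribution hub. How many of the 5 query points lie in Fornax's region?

5

(15, -12) — d² to each: Fornax:277, Quasar:484, Juno:1466, Delta:416 → nearest is Fornax
(6, 6) — d² to each: Fornax:16, Quasar:97, Juno:449, Delta:29 → nearest is Fornax
(5, -12) — d² to each: Fornax:197, Quasar:584, Juno:986, Delta:436 → nearest is Fornax
(-5, -15) — d² to each: Fornax:410, Quasar:1025, Juno:865, Delta:785 → nearest is Fornax
(0, -2) — d² to each: Fornax:52, Quasar:369, Juno:421, Delta:221 → nearest is Fornax
5 of the 5 points have Fornax as nearest.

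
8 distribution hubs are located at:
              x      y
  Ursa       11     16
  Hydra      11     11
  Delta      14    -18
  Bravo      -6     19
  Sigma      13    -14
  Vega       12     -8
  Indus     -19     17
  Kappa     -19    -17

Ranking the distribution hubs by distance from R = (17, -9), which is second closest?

Squared Euclidean distances:
d²(R, Ursa) = (17−11)² + (-9−16)² = 36 + 625 = 661
d²(R, Hydra) = (17−11)² + (-9−11)² = 36 + 400 = 436
d²(R, Delta) = (17−14)² + (-9−(-18))² = 9 + 81 = 90
d²(R, Bravo) = (17−(-6))² + (-9−19)² = 529 + 784 = 1313
d²(R, Sigma) = (17−13)² + (-9−(-14))² = 16 + 25 = 41
d²(R, Vega) = (17−12)² + (-9−(-8))² = 25 + 1 = 26
d²(R, Indus) = (17−(-19))² + (-9−17)² = 1296 + 676 = 1972
d²(R, Kappa) = (17−(-19))² + (-9−(-17))² = 1296 + 64 = 1360
Sorted ascending: Vega, Sigma, Delta, … — the second-nearest is Sigma.

Sigma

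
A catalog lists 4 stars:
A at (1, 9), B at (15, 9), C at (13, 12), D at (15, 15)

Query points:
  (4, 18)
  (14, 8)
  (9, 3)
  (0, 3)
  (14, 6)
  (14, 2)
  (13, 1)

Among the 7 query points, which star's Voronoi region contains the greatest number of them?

B

(4, 18) — d² to each: A:90, B:202, C:117, D:130 → nearest is A
(14, 8) — d² to each: A:170, B:2, C:17, D:50 → nearest is B
(9, 3) — d² to each: A:100, B:72, C:97, D:180 → nearest is B
(0, 3) — d² to each: A:37, B:261, C:250, D:369 → nearest is A
(14, 6) — d² to each: A:178, B:10, C:37, D:82 → nearest is B
(14, 2) — d² to each: A:218, B:50, C:101, D:170 → nearest is B
(13, 1) — d² to each: A:208, B:68, C:121, D:200 → nearest is B
Tally — A:2, B:5. B captures the most (5).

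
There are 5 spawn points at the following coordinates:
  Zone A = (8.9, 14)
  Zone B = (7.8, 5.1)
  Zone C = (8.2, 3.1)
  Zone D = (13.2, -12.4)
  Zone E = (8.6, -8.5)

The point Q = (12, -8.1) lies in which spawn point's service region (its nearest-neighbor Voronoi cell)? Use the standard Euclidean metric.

Zone E

Since √ is increasing, it suffices to compare squared distances:
d²(Q, Zone A) = 9.61 + 488.41 = 498.02
d²(Q, Zone B) = 17.64 + 174.24 = 191.88
d²(Q, Zone C) = 14.44 + 125.44 = 139.88
d²(Q, Zone D) = 1.44 + 18.49 = 19.93
d²(Q, Zone E) = 11.56 + 0.16 = 11.72
Minimum is at Zone E.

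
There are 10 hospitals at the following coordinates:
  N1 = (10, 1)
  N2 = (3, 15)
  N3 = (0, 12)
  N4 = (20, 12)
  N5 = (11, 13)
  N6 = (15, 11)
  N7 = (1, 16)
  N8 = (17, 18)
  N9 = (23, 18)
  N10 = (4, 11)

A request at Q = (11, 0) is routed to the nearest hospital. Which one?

N1

Squared Euclidean distances:
|QN1|² = 1 + 1 = 2
|QN2|² = 64 + 225 = 289
|QN3|² = 121 + 144 = 265
|QN4|² = 81 + 144 = 225
|QN5|² = 0 + 169 = 169
|QN6|² = 16 + 121 = 137
|QN7|² = 100 + 256 = 356
|QN8|² = 36 + 324 = 360
|QN9|² = 144 + 324 = 468
d²(Q, N10) = 49 + 121 = 170
The smallest is to N1, so Q lies in the Voronoi region of N1.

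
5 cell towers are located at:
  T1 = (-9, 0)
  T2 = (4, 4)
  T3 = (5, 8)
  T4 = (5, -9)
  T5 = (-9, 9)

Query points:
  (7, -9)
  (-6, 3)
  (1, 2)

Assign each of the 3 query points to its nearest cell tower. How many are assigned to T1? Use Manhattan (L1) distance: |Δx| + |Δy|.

1

(7, -9) — d to each: T1:25, T2:16, T3:19, T4:2, T5:34 → nearest is T4
(-6, 3) — d to each: T1:6, T2:11, T3:16, T4:23, T5:9 → nearest is T1
(1, 2) — d to each: T1:12, T2:5, T3:10, T4:15, T5:17 → nearest is T2
1 of the 3 points has T1 as nearest.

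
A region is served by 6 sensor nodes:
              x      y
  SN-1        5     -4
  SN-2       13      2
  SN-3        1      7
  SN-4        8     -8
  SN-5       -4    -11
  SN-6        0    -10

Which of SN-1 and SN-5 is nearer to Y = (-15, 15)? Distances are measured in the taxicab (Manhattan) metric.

d(Y, SN-1) = |-15−5| + |15−(-4)| = 20 + 19 = 39
d(Y, SN-5) = |-15−(-4)| + |15−(-11)| = 11 + 26 = 37
39 > 37, so SN-5 is closer.

SN-5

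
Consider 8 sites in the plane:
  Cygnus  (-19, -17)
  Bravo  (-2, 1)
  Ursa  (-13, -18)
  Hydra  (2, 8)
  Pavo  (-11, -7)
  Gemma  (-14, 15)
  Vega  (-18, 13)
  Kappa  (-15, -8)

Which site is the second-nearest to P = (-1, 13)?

Since √ is increasing, it suffices to compare squared distances:
d²(P, Cygnus) = (-1−(-19))² + (13−(-17))² = 324 + 900 = 1224
d²(P, Bravo) = (-1−(-2))² + (13−1)² = 1 + 144 = 145
d²(P, Ursa) = (-1−(-13))² + (13−(-18))² = 144 + 961 = 1105
d²(P, Hydra) = (-1−2)² + (13−8)² = 9 + 25 = 34
d²(P, Pavo) = (-1−(-11))² + (13−(-7))² = 100 + 400 = 500
d²(P, Gemma) = (-1−(-14))² + (13−15)² = 169 + 4 = 173
d²(P, Vega) = (-1−(-18))² + (13−13)² = 289 + 0 = 289
d²(P, Kappa) = (-1−(-15))² + (13−(-8))² = 196 + 441 = 637
Sorted ascending: Hydra, Bravo, Gemma, … — the second-nearest is Bravo.

Bravo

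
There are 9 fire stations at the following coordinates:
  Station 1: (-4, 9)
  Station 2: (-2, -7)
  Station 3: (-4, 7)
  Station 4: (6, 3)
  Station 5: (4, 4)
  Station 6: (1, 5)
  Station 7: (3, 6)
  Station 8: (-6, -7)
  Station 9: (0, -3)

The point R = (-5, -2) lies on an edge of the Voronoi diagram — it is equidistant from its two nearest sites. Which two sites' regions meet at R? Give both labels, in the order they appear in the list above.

Station 8 and Station 9

Squared distances from R to each site:
d²(R, Station 1) = (-5−(-4))² + (-2−9)² = 1 + 121 = 122
d²(R, Station 2) = (-5−(-2))² + (-2−(-7))² = 9 + 25 = 34
d²(R, Station 3) = (-5−(-4))² + (-2−7)² = 1 + 81 = 82
d²(R, Station 4) = (-5−6)² + (-2−3)² = 121 + 25 = 146
d²(R, Station 5) = (-5−4)² + (-2−4)² = 81 + 36 = 117
d²(R, Station 6) = (-5−1)² + (-2−5)² = 36 + 49 = 85
d²(R, Station 7) = (-5−3)² + (-2−6)² = 64 + 64 = 128
d²(R, Station 8) = (-5−(-6))² + (-2−(-7))² = 1 + 25 = 26
d²(R, Station 9) = (-5−0)² + (-2−(-3))² = 25 + 1 = 26
R is equidistant from Station 8 and Station 9 (both at squared distance 26), and every other site is strictly farther — so R lies on the Station 8–Station 9 Voronoi edge.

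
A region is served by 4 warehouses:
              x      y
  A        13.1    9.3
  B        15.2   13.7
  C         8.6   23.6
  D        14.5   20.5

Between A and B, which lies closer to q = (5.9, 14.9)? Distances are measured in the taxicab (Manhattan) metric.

d(q,A) = |5.9−13.1| + |14.9−9.3| = 7.2 + 5.6 = 12.8
d(q,B) = |5.9−15.2| + |14.9−13.7| = 9.3 + 1.2 = 10.5
12.8 > 10.5, so B is closer.

B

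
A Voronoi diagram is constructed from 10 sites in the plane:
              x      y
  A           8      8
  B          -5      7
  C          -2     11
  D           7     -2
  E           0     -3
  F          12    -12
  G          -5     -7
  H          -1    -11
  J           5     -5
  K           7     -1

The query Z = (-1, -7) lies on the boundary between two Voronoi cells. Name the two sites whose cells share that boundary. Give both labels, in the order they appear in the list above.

G and H

Squared distances from Z to each site:
|ZA|² = (-1−8)² + (-7−8)² = 81 + 225 = 306
|ZB|² = (-1−(-5))² + (-7−7)² = 16 + 196 = 212
|ZC|² = (-1−(-2))² + (-7−11)² = 1 + 324 = 325
|ZD|² = (-1−7)² + (-7−(-2))² = 64 + 25 = 89
|ZE|² = (-1−0)² + (-7−(-3))² = 1 + 16 = 17
|ZF|² = (-1−12)² + (-7−(-12))² = 169 + 25 = 194
|ZG|² = (-1−(-5))² + (-7−(-7))² = 16 + 0 = 16
|ZH|² = (-1−(-1))² + (-7−(-11))² = 0 + 16 = 16
|ZJ|² = (-1−5)² + (-7−(-5))² = 36 + 4 = 40
|ZK|² = (-1−7)² + (-7−(-1))² = 64 + 36 = 100
Z is equidistant from G and H (both at squared distance 16), and every other site is strictly farther — so Z lies on the G–H Voronoi edge.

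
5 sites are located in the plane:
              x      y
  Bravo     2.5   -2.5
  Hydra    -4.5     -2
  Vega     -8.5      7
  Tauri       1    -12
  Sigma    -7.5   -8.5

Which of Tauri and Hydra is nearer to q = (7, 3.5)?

Hydra

Compare squared distances:
d²(q, Tauri) = (7−1)² + (3.5−(-12))² = 36 + 240.25 = 276.25
d²(q, Hydra) = (7−(-4.5))² + (3.5−(-2))² = 132.25 + 30.25 = 162.5
276.25 > 162.5, so Hydra is closer.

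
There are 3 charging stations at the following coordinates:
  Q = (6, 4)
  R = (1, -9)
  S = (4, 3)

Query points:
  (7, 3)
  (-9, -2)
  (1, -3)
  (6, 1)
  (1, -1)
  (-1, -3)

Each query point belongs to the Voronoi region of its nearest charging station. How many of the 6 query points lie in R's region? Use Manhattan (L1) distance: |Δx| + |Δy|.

3

(7, 3) — d to each: Q:2, R:18, S:3 → nearest is Q
(-9, -2) — d to each: Q:21, R:17, S:18 → nearest is R
(1, -3) — d to each: Q:12, R:6, S:9 → nearest is R
(6, 1) — d to each: Q:3, R:15, S:4 → nearest is Q
(1, -1) — d to each: Q:10, R:8, S:7 → nearest is S
(-1, -3) — d to each: Q:14, R:8, S:11 → nearest is R
3 of the 6 points have R as nearest.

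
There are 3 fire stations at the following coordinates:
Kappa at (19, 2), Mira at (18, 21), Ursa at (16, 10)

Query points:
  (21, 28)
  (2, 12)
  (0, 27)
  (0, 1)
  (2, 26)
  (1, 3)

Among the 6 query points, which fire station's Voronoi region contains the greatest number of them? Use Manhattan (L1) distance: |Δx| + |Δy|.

(21, 28) — d to each: Kappa:28, Mira:10, Ursa:23 → nearest is Mira
(2, 12) — d to each: Kappa:27, Mira:25, Ursa:16 → nearest is Ursa
(0, 27) — d to each: Kappa:44, Mira:24, Ursa:33 → nearest is Mira
(0, 1) — d to each: Kappa:20, Mira:38, Ursa:25 → nearest is Kappa
(2, 26) — d to each: Kappa:41, Mira:21, Ursa:30 → nearest is Mira
(1, 3) — d to each: Kappa:19, Mira:35, Ursa:22 → nearest is Kappa
Tally — Kappa:2, Mira:3, Ursa:1. Mira captures the most (3).

Mira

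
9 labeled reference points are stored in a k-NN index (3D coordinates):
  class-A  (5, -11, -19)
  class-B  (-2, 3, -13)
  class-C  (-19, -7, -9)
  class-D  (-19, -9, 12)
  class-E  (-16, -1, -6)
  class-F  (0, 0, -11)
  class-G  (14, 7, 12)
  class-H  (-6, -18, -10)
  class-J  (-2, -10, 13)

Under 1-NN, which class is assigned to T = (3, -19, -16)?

Compare squared distances (the ordering matches that of the actual distances):
d²(T, class-A) = (3−5)² + (-19−(-11))² + (-16−(-19))² = 4 + 64 + 9 = 77
d²(T, class-B) = (3−(-2))² + (-19−3)² + (-16−(-13))² = 25 + 484 + 9 = 518
d²(T, class-C) = (3−(-19))² + (-19−(-7))² + (-16−(-9))² = 484 + 144 + 49 = 677
d²(T, class-D) = (3−(-19))² + (-19−(-9))² + (-16−12)² = 484 + 100 + 784 = 1368
d²(T, class-E) = (3−(-16))² + (-19−(-1))² + (-16−(-6))² = 361 + 324 + 100 = 785
d²(T, class-F) = (3−0)² + (-19−0)² + (-16−(-11))² = 9 + 361 + 25 = 395
d²(T, class-G) = (3−14)² + (-19−7)² + (-16−12)² = 121 + 676 + 784 = 1581
d²(T, class-H) = (3−(-6))² + (-19−(-18))² + (-16−(-10))² = 81 + 1 + 36 = 118
d²(T, class-J) = (3−(-2))² + (-19−(-10))² + (-16−13)² = 25 + 81 + 841 = 947
Minimum is at class-A.

class-A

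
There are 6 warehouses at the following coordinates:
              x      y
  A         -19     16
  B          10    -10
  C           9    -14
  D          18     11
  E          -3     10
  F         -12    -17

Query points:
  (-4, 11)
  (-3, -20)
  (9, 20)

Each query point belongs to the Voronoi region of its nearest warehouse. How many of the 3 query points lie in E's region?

1

(-4, 11) — d² to each: A:250, B:637, C:794, D:484, E:2, F:848 → nearest is E
(-3, -20) — d² to each: A:1552, B:269, C:180, D:1402, E:900, F:90 → nearest is F
(9, 20) — d² to each: A:800, B:901, C:1156, D:162, E:244, F:1810 → nearest is D
1 of the 3 points has E as nearest.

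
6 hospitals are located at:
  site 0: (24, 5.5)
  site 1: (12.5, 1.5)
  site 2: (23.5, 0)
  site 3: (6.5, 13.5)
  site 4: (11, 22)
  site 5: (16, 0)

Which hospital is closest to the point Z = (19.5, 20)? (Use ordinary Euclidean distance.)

Squared Euclidean distances:
d²(Z, site 0) = (19.5−24)² + (20−5.5)² = 20.25 + 210.25 = 230.5
d²(Z, site 1) = (19.5−12.5)² + (20−1.5)² = 49 + 342.25 = 391.25
d²(Z, site 2) = (19.5−23.5)² + (20−0)² = 16 + 400 = 416
d²(Z, site 3) = (19.5−6.5)² + (20−13.5)² = 169 + 42.25 = 211.25
d²(Z, site 4) = (19.5−11)² + (20−22)² = 72.25 + 4 = 76.25
d²(Z, site 5) = (19.5−16)² + (20−0)² = 12.25 + 400 = 412.25
The smallest is to site 4, so Z lies in the Voronoi region of site 4.

site 4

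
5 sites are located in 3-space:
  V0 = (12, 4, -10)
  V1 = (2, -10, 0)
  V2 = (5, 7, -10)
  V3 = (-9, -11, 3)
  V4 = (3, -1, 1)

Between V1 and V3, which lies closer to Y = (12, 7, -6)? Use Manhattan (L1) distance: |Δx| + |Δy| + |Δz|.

d(Y,V1) = |12−2| + |7−(-10)| + |-6−0| = 10 + 17 + 6 = 33
d(Y,V3) = |12−(-9)| + |7−(-11)| + |-6−3| = 21 + 18 + 9 = 48
33 < 48, so V1 is closer.

V1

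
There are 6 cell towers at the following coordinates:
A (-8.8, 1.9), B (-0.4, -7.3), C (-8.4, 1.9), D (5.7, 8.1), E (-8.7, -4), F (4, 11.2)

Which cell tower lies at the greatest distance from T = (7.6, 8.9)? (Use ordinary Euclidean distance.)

Squared Euclidean distances:
|TA|² = 268.96 + 49 = 317.96
|TB|² = 64 + 262.44 = 326.44
|TC|² = 256 + 49 = 305
|TD|² = 3.61 + 0.64 = 4.25
|TE|² = 265.69 + 166.41 = 432.1
|TF|² = 12.96 + 5.29 = 18.25
The largest is to E.

E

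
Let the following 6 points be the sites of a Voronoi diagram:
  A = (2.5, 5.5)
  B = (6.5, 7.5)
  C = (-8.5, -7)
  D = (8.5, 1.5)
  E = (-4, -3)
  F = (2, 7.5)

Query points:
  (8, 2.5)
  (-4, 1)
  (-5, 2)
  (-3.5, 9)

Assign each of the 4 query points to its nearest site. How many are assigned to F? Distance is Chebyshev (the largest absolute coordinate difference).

(8, 2.5) — d to each: A:5.5, B:5, C:16.5, D:1, E:12, F:6 → nearest is D
(-4, 1) — d to each: A:6.5, B:10.5, C:8, D:12.5, E:4, F:6.5 → nearest is E
(-5, 2) — d to each: A:7.5, B:11.5, C:9, D:13.5, E:5, F:7 → nearest is E
(-3.5, 9) — d to each: A:6, B:10, C:16, D:12, E:12, F:5.5 → nearest is F
1 of the 4 points has F as nearest.

1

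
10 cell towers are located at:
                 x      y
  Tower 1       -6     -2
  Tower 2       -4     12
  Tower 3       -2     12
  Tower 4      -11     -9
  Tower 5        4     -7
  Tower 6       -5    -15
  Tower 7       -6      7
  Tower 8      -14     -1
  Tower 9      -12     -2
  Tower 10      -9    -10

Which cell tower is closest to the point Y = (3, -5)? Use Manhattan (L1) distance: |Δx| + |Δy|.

Tower 5

d(Y, Tower 1) = 9 + 3 = 12
d(Y, Tower 2) = 7 + 17 = 24
d(Y, Tower 3) = 5 + 17 = 22
d(Y, Tower 4) = 14 + 4 = 18
d(Y, Tower 5) = 1 + 2 = 3
d(Y, Tower 6) = 8 + 10 = 18
d(Y, Tower 7) = 9 + 12 = 21
d(Y, Tower 8) = 17 + 4 = 21
d(Y, Tower 9) = 15 + 3 = 18
d(Y, Tower 10) = 12 + 5 = 17
Minimum is at Tower 5.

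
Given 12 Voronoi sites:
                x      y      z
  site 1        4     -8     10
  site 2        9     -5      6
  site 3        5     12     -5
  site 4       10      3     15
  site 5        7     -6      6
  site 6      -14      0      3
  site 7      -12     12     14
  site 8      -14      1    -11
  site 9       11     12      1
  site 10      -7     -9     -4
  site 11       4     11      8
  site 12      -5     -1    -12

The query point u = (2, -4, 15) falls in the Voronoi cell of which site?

site 1

Since √ is increasing, it suffices to compare squared distances:
d²(u, site 1) = 4 + 16 + 25 = 45
d²(u, site 2) = 49 + 1 + 81 = 131
d²(u, site 3) = 9 + 256 + 400 = 665
d²(u, site 4) = 64 + 49 + 0 = 113
d²(u, site 5) = 25 + 4 + 81 = 110
d²(u, site 6) = 256 + 16 + 144 = 416
d²(u, site 7) = 196 + 256 + 1 = 453
d²(u, site 8) = 256 + 25 + 676 = 957
d²(u, site 9) = 81 + 256 + 196 = 533
d²(u, site 10) = 81 + 25 + 361 = 467
d²(u, site 11) = 4 + 225 + 49 = 278
d²(u, site 12) = 49 + 9 + 729 = 787
The smallest is to site 1, so u lies in the Voronoi region of site 1.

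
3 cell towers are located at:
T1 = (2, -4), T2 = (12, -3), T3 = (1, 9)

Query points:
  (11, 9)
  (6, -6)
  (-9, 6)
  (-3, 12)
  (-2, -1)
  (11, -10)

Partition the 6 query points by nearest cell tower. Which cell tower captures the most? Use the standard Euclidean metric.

(11, 9) — d² to each: T1:250, T2:145, T3:100 → nearest is T3
(6, -6) — d² to each: T1:20, T2:45, T3:250 → nearest is T1
(-9, 6) — d² to each: T1:221, T2:522, T3:109 → nearest is T3
(-3, 12) — d² to each: T1:281, T2:450, T3:25 → nearest is T3
(-2, -1) — d² to each: T1:25, T2:200, T3:109 → nearest is T1
(11, -10) — d² to each: T1:117, T2:50, T3:461 → nearest is T2
Tally — T1:2, T2:1, T3:3. T3 captures the most (3).

T3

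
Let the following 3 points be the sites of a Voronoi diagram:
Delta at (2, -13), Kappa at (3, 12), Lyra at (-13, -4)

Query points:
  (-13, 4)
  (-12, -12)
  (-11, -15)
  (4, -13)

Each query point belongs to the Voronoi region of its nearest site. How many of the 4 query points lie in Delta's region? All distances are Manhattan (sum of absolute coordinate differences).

(-13, 4) — d to each: Delta:32, Kappa:24, Lyra:8 → nearest is Lyra
(-12, -12) — d to each: Delta:15, Kappa:39, Lyra:9 → nearest is Lyra
(-11, -15) — d to each: Delta:15, Kappa:41, Lyra:13 → nearest is Lyra
(4, -13) — d to each: Delta:2, Kappa:26, Lyra:26 → nearest is Delta
1 of the 4 points has Delta as nearest.

1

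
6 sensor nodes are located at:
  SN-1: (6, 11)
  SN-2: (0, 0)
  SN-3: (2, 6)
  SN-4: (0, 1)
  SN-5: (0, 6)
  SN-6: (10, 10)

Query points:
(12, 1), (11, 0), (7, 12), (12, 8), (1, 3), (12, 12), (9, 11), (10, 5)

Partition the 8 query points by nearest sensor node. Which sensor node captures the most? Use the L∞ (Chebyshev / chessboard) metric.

(12, 1) — d to each: SN-1:10, SN-2:12, SN-3:10, SN-4:12, SN-5:12, SN-6:9 → nearest is SN-6
(11, 0) — d to each: SN-1:11, SN-2:11, SN-3:9, SN-4:11, SN-5:11, SN-6:10 → nearest is SN-3
(7, 12) — d to each: SN-1:1, SN-2:12, SN-3:6, SN-4:11, SN-5:7, SN-6:3 → nearest is SN-1
(12, 8) — d to each: SN-1:6, SN-2:12, SN-3:10, SN-4:12, SN-5:12, SN-6:2 → nearest is SN-6
(1, 3) — d to each: SN-1:8, SN-2:3, SN-3:3, SN-4:2, SN-5:3, SN-6:9 → nearest is SN-4
(12, 12) — d to each: SN-1:6, SN-2:12, SN-3:10, SN-4:12, SN-5:12, SN-6:2 → nearest is SN-6
(9, 11) — d to each: SN-1:3, SN-2:11, SN-3:7, SN-4:10, SN-5:9, SN-6:1 → nearest is SN-6
(10, 5) — d to each: SN-1:6, SN-2:10, SN-3:8, SN-4:10, SN-5:10, SN-6:5 → nearest is SN-6
Tally — SN-1:1, SN-3:1, SN-4:1, SN-6:5. SN-6 captures the most (5).

SN-6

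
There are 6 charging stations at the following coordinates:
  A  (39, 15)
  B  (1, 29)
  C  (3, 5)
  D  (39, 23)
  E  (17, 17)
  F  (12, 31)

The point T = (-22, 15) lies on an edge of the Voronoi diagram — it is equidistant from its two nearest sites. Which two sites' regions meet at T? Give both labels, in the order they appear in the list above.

Squared distances from T to each site:
|TA|² = (-22−39)² + (15−15)² = 3721 + 0 = 3721
|TB|² = (-22−1)² + (15−29)² = 529 + 196 = 725
|TC|² = (-22−3)² + (15−5)² = 625 + 100 = 725
|TD|² = (-22−39)² + (15−23)² = 3721 + 64 = 3785
|TE|² = (-22−17)² + (15−17)² = 1521 + 4 = 1525
|TF|² = (-22−12)² + (15−31)² = 1156 + 256 = 1412
T is equidistant from B and C (both at squared distance 725), and every other site is strictly farther — so T lies on the B–C Voronoi edge.

B and C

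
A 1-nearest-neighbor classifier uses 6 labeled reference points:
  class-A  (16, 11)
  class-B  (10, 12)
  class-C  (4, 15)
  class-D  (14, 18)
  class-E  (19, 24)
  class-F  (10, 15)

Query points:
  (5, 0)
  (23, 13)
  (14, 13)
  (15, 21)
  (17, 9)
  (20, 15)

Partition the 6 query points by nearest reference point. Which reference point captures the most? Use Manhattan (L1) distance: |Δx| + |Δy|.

(5, 0) — d to each: class-A:22, class-B:17, class-C:16, class-D:27, class-E:38, class-F:20 → nearest is class-C
(23, 13) — d to each: class-A:9, class-B:14, class-C:21, class-D:14, class-E:15, class-F:15 → nearest is class-A
(14, 13) — d to each: class-A:4, class-B:5, class-C:12, class-D:5, class-E:16, class-F:6 → nearest is class-A
(15, 21) — d to each: class-A:11, class-B:14, class-C:17, class-D:4, class-E:7, class-F:11 → nearest is class-D
(17, 9) — d to each: class-A:3, class-B:10, class-C:19, class-D:12, class-E:17, class-F:13 → nearest is class-A
(20, 15) — d to each: class-A:8, class-B:13, class-C:16, class-D:9, class-E:10, class-F:10 → nearest is class-A
Tally — class-A:4, class-C:1, class-D:1. class-A captures the most (4).

class-A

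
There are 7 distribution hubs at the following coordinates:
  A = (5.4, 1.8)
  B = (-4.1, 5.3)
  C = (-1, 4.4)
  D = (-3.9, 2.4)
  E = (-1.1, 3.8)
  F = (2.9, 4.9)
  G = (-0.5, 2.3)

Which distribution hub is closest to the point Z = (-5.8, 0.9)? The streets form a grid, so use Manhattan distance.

d(Z,A) = 11.2 + 0.9 = 12.1
d(Z,B) = 1.7 + 4.4 = 6.1
d(Z,C) = 4.8 + 3.5 = 8.3
d(Z,D) = 1.9 + 1.5 = 3.4
d(Z,E) = 4.7 + 2.9 = 7.6
d(Z,F) = 8.7 + 4 = 12.7
d(Z,G) = 5.3 + 1.4 = 6.7
Minimum is at D.

D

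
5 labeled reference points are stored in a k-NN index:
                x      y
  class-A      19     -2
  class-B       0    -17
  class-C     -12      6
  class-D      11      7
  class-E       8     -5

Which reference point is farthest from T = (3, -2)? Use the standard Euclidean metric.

Compare squared distances (the ordering matches that of the actual distances):
d²(T, class-A) = (3−19)² + (-2−(-2))² = 256 + 0 = 256
d²(T, class-B) = (3−0)² + (-2−(-17))² = 9 + 225 = 234
d²(T, class-C) = (3−(-12))² + (-2−6)² = 225 + 64 = 289
d²(T, class-D) = (3−11)² + (-2−7)² = 64 + 81 = 145
d²(T, class-E) = (3−8)² + (-2−(-5))² = 25 + 9 = 34
The largest is to class-C.

class-C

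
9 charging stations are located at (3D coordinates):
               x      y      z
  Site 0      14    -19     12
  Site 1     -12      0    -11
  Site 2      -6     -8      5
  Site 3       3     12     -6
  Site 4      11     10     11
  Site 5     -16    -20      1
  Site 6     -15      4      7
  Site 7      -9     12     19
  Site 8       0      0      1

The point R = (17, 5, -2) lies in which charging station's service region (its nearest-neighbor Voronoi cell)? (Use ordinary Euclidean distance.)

Site 4

Compare squared distances (the ordering matches that of the actual distances):
d²(R, Site 0) = (17−14)² + (5−(-19))² + (-2−12)² = 9 + 576 + 196 = 781
d²(R, Site 1) = (17−(-12))² + (5−0)² + (-2−(-11))² = 841 + 25 + 81 = 947
d²(R, Site 2) = (17−(-6))² + (5−(-8))² + (-2−5)² = 529 + 169 + 49 = 747
d²(R, Site 3) = (17−3)² + (5−12)² + (-2−(-6))² = 196 + 49 + 16 = 261
d²(R, Site 4) = (17−11)² + (5−10)² + (-2−11)² = 36 + 25 + 169 = 230
d²(R, Site 5) = (17−(-16))² + (5−(-20))² + (-2−1)² = 1089 + 625 + 9 = 1723
d²(R, Site 6) = (17−(-15))² + (5−4)² + (-2−7)² = 1024 + 1 + 81 = 1106
d²(R, Site 7) = (17−(-9))² + (5−12)² + (-2−19)² = 676 + 49 + 441 = 1166
d²(R, Site 8) = (17−0)² + (5−0)² + (-2−1)² = 289 + 25 + 9 = 323
Site 4 is nearest.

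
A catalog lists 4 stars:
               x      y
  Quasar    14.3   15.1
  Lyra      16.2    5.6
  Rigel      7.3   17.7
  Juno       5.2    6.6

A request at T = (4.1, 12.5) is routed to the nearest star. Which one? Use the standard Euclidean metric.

Squared Euclidean distances:
d²(T, Quasar) = (4.1−14.3)² + (12.5−15.1)² = 104.04 + 6.76 = 110.8
d²(T, Lyra) = (4.1−16.2)² + (12.5−5.6)² = 146.41 + 47.61 = 194.02
d²(T, Rigel) = (4.1−7.3)² + (12.5−17.7)² = 10.24 + 27.04 = 37.28
d²(T, Juno) = (4.1−5.2)² + (12.5−6.6)² = 1.21 + 34.81 = 36.02
Juno is nearest.

Juno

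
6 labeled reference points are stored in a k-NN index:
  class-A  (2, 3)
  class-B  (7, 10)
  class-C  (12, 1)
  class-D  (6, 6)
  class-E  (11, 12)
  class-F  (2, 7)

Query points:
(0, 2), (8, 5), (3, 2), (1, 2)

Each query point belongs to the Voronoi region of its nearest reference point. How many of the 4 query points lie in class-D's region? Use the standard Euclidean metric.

(0, 2) — d² to each: class-A:5, class-B:113, class-C:145, class-D:52, class-E:221, class-F:29 → nearest is class-A
(8, 5) — d² to each: class-A:40, class-B:26, class-C:32, class-D:5, class-E:58, class-F:40 → nearest is class-D
(3, 2) — d² to each: class-A:2, class-B:80, class-C:82, class-D:25, class-E:164, class-F:26 → nearest is class-A
(1, 2) — d² to each: class-A:2, class-B:100, class-C:122, class-D:41, class-E:200, class-F:26 → nearest is class-A
1 of the 4 points has class-D as nearest.

1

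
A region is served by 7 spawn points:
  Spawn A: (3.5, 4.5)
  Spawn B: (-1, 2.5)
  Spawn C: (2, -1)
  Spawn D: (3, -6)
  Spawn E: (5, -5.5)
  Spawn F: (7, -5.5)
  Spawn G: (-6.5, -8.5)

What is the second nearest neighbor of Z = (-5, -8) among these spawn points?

Since √ is increasing, it suffices to compare squared distances:
d²(Z, Spawn A) = (-5−3.5)² + (-8−4.5)² = 72.25 + 156.25 = 228.5
d²(Z, Spawn B) = (-5−(-1))² + (-8−2.5)² = 16 + 110.25 = 126.25
d²(Z, Spawn C) = (-5−2)² + (-8−(-1))² = 49 + 49 = 98
d²(Z, Spawn D) = (-5−3)² + (-8−(-6))² = 64 + 4 = 68
d²(Z, Spawn E) = (-5−5)² + (-8−(-5.5))² = 100 + 6.25 = 106.25
d²(Z, Spawn F) = (-5−7)² + (-8−(-5.5))² = 144 + 6.25 = 150.25
d²(Z, Spawn G) = (-5−(-6.5))² + (-8−(-8.5))² = 2.25 + 0.25 = 2.5
Sorted ascending: Spawn G, Spawn D, Spawn C, … — the second-nearest is Spawn D.

Spawn D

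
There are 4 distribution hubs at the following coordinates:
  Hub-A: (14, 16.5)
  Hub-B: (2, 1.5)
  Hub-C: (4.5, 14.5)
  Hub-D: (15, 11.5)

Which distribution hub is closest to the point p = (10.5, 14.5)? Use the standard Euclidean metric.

Hub-A

Compare squared distances (the ordering matches that of the actual distances):
d²(p, Hub-A) = (10.5−14)² + (14.5−16.5)² = 12.25 + 4 = 16.25
d²(p, Hub-B) = (10.5−2)² + (14.5−1.5)² = 72.25 + 169 = 241.25
d²(p, Hub-C) = (10.5−4.5)² + (14.5−14.5)² = 36 + 0 = 36
d²(p, Hub-D) = (10.5−15)² + (14.5−11.5)² = 20.25 + 9 = 29.25
Hub-A is nearest.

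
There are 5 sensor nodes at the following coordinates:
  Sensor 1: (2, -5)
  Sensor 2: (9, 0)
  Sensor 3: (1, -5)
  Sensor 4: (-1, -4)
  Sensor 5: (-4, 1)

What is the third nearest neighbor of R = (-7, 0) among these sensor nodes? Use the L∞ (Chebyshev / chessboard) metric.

d(R, Sensor 1) = max(9, 5) = 9
d(R, Sensor 2) = max(16, 0) = 16
d(R, Sensor 3) = max(8, 5) = 8
d(R, Sensor 4) = max(6, 4) = 6
d(R, Sensor 5) = max(3, 1) = 3
Sorted ascending: Sensor 5, Sensor 4, Sensor 3, Sensor 1, … — the third-nearest is Sensor 3.

Sensor 3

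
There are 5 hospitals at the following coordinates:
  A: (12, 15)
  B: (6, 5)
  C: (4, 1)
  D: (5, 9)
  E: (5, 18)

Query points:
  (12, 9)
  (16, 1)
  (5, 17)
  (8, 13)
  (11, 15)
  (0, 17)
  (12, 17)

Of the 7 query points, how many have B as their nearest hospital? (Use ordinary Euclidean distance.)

1

(12, 9) — d² to each: A:36, B:52, C:128, D:49, E:130 → nearest is A
(16, 1) — d² to each: A:212, B:116, C:144, D:185, E:410 → nearest is B
(5, 17) — d² to each: A:53, B:145, C:257, D:64, E:1 → nearest is E
(8, 13) — d² to each: A:20, B:68, C:160, D:25, E:34 → nearest is A
(11, 15) — d² to each: A:1, B:125, C:245, D:72, E:45 → nearest is A
(0, 17) — d² to each: A:148, B:180, C:272, D:89, E:26 → nearest is E
(12, 17) — d² to each: A:4, B:180, C:320, D:113, E:50 → nearest is A
1 of the 7 points has B as nearest.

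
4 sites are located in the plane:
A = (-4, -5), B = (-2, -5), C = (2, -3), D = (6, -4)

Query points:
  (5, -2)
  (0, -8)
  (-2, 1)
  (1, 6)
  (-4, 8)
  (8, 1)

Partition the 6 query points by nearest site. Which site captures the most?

(5, -2) — d² to each: A:90, B:58, C:10, D:5 → nearest is D
(0, -8) — d² to each: A:25, B:13, C:29, D:52 → nearest is B
(-2, 1) — d² to each: A:40, B:36, C:32, D:89 → nearest is C
(1, 6) — d² to each: A:146, B:130, C:82, D:125 → nearest is C
(-4, 8) — d² to each: A:169, B:173, C:157, D:244 → nearest is C
(8, 1) — d² to each: A:180, B:136, C:52, D:29 → nearest is D
Tally — B:1, C:3, D:2. C captures the most (3).

C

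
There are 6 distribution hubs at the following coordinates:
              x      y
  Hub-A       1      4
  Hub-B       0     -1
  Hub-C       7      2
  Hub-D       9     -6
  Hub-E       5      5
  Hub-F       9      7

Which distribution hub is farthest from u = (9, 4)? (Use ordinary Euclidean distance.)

Squared Euclidean distances:
d²(u, Hub-A) = (9−1)² + (4−4)² = 64 + 0 = 64
d²(u, Hub-B) = (9−0)² + (4−(-1))² = 81 + 25 = 106
d²(u, Hub-C) = (9−7)² + (4−2)² = 4 + 4 = 8
d²(u, Hub-D) = (9−9)² + (4−(-6))² = 0 + 100 = 100
d²(u, Hub-E) = (9−5)² + (4−5)² = 16 + 1 = 17
d²(u, Hub-F) = (9−9)² + (4−7)² = 0 + 9 = 9
The largest is to Hub-B.

Hub-B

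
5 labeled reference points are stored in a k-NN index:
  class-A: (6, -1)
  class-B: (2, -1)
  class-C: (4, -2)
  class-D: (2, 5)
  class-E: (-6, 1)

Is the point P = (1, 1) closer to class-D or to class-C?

Compare squared distances:
d²(P, class-D) = (1−2)² + (1−5)² = 1 + 16 = 17
d²(P, class-C) = (1−4)² + (1−(-2))² = 9 + 9 = 18
17 < 18, so class-D is closer.

class-D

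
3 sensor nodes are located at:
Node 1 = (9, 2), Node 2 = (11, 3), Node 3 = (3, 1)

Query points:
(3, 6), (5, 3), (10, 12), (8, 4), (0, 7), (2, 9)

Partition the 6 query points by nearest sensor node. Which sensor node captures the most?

(3, 6) — d² to each: Node 1:52, Node 2:73, Node 3:25 → nearest is Node 3
(5, 3) — d² to each: Node 1:17, Node 2:36, Node 3:8 → nearest is Node 3
(10, 12) — d² to each: Node 1:101, Node 2:82, Node 3:170 → nearest is Node 2
(8, 4) — d² to each: Node 1:5, Node 2:10, Node 3:34 → nearest is Node 1
(0, 7) — d² to each: Node 1:106, Node 2:137, Node 3:45 → nearest is Node 3
(2, 9) — d² to each: Node 1:98, Node 2:117, Node 3:65 → nearest is Node 3
Tally — Node 1:1, Node 2:1, Node 3:4. Node 3 captures the most (4).

Node 3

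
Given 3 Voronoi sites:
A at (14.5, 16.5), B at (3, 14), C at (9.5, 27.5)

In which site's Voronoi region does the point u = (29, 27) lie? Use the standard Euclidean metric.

A

Compare squared distances (the ordering matches that of the actual distances):
|uA|² = (29−14.5)² + (27−16.5)² = 210.25 + 110.25 = 320.5
|uB|² = (29−3)² + (27−14)² = 676 + 169 = 845
|uC|² = (29−9.5)² + (27−27.5)² = 380.25 + 0.25 = 380.5
A is nearest.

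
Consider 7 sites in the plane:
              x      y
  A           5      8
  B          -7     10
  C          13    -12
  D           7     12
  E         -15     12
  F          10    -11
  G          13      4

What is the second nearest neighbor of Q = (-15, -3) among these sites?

B

Since √ is increasing, it suffices to compare squared distances:
|QA|² = (-15−5)² + (-3−8)² = 400 + 121 = 521
|QB|² = (-15−(-7))² + (-3−10)² = 64 + 169 = 233
|QC|² = (-15−13)² + (-3−(-12))² = 784 + 81 = 865
|QD|² = (-15−7)² + (-3−12)² = 484 + 225 = 709
|QE|² = (-15−(-15))² + (-3−12)² = 0 + 225 = 225
|QF|² = (-15−10)² + (-3−(-11))² = 625 + 64 = 689
|QG|² = (-15−13)² + (-3−4)² = 784 + 49 = 833
Sorted ascending: E, B, A, … — the second-nearest is B.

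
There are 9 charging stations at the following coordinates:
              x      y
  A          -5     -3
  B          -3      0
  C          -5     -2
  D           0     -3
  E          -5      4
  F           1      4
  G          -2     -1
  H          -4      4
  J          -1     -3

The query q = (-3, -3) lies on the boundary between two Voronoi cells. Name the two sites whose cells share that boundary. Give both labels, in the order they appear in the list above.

A and J

Squared distances from q to each site:
|qA|² = (-3−(-5))² + (-3−(-3))² = 4 + 0 = 4
|qB|² = (-3−(-3))² + (-3−0)² = 0 + 9 = 9
|qC|² = (-3−(-5))² + (-3−(-2))² = 4 + 1 = 5
|qD|² = (-3−0)² + (-3−(-3))² = 9 + 0 = 9
|qE|² = (-3−(-5))² + (-3−4)² = 4 + 49 = 53
|qF|² = (-3−1)² + (-3−4)² = 16 + 49 = 65
|qG|² = (-3−(-2))² + (-3−(-1))² = 1 + 4 = 5
|qH|² = (-3−(-4))² + (-3−4)² = 1 + 49 = 50
|qJ|² = (-3−(-1))² + (-3−(-3))² = 4 + 0 = 4
q is equidistant from A and J (both at squared distance 4), and every other site is strictly farther — so q lies on the A–J Voronoi edge.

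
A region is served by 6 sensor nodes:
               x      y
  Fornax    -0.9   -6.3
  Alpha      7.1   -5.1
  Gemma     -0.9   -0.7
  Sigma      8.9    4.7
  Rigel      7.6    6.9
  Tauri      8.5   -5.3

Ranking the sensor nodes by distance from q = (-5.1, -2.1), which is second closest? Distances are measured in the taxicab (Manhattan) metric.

d(q, Fornax) = |-5.1−(-0.9)| + |-2.1−(-6.3)| = 4.2 + 4.2 = 8.4
d(q, Alpha) = |-5.1−7.1| + |-2.1−(-5.1)| = 12.2 + 3 = 15.2
d(q, Gemma) = |-5.1−(-0.9)| + |-2.1−(-0.7)| = 4.2 + 1.4 = 5.6
d(q, Sigma) = |-5.1−8.9| + |-2.1−4.7| = 14 + 6.8 = 20.8
d(q, Rigel) = |-5.1−7.6| + |-2.1−6.9| = 12.7 + 9 = 21.7
d(q, Tauri) = |-5.1−8.5| + |-2.1−(-5.3)| = 13.6 + 3.2 = 16.8
Sorted ascending: Gemma, Fornax, Alpha, … — the second-nearest is Fornax.

Fornax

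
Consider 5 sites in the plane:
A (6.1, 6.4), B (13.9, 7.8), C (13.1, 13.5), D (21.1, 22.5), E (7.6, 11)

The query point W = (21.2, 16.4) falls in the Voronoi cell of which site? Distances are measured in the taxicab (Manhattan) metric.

D

d(W,A) = |21.2−6.1| + |16.4−6.4| = 15.1 + 10 = 25.1
d(W,B) = |21.2−13.9| + |16.4−7.8| = 7.3 + 8.6 = 15.9
d(W,C) = |21.2−13.1| + |16.4−13.5| = 8.1 + 2.9 = 11
d(W,D) = |21.2−21.1| + |16.4−22.5| = 0.1 + 6.1 = 6.2
d(W,E) = |21.2−7.6| + |16.4−11| = 13.6 + 5.4 = 19
D is nearest.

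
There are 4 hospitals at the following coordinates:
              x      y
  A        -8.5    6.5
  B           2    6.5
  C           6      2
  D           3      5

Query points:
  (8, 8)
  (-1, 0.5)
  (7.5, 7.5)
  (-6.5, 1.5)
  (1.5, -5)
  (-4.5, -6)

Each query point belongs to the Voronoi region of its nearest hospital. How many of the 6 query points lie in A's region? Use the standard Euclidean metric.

2

(8, 8) — d² to each: A:274.5, B:38.25, C:40, D:34 → nearest is D
(-1, 0.5) — d² to each: A:92.25, B:45, C:51.25, D:36.25 → nearest is D
(7.5, 7.5) — d² to each: A:257, B:31.25, C:32.5, D:26.5 → nearest is D
(-6.5, 1.5) — d² to each: A:29, B:97.25, C:156.5, D:102.5 → nearest is A
(1.5, -5) — d² to each: A:232.25, B:132.5, C:69.25, D:102.25 → nearest is C
(-4.5, -6) — d² to each: A:172.25, B:198.5, C:174.25, D:177.25 → nearest is A
2 of the 6 points have A as nearest.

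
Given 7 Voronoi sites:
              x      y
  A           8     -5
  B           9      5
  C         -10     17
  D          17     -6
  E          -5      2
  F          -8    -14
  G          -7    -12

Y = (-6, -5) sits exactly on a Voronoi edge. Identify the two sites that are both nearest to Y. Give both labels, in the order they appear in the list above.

Squared distances from Y to each site:
|YA|² = 196 + 0 = 196
|YB|² = 225 + 100 = 325
|YC|² = 16 + 484 = 500
|YD|² = 529 + 1 = 530
|YE|² = 1 + 49 = 50
|YF|² = 4 + 81 = 85
|YG|² = 1 + 49 = 50
Y is equidistant from E and G (both at squared distance 50), and every other site is strictly farther — so Y lies on the E–G Voronoi edge.

E and G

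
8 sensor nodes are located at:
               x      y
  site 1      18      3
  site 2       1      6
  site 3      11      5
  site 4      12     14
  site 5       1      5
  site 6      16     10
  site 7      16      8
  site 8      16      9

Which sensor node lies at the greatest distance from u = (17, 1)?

site 2

Since √ is increasing, it suffices to compare squared distances:
d²(u, site 1) = 1 + 4 = 5
d²(u, site 2) = 256 + 25 = 281
d²(u, site 3) = 36 + 16 = 52
d²(u, site 4) = 25 + 169 = 194
d²(u, site 5) = 256 + 16 = 272
d²(u, site 6) = 1 + 81 = 82
d²(u, site 7) = 1 + 49 = 50
d²(u, site 8) = 1 + 64 = 65
The largest is to site 2.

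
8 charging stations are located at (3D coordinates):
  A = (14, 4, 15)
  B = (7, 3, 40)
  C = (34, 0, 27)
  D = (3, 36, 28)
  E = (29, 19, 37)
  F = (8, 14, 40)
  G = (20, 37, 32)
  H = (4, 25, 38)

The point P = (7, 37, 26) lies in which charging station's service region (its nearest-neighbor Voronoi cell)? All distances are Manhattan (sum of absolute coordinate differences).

d(P,A) = 7 + 33 + 11 = 51
d(P,B) = 0 + 34 + 14 = 48
d(P,C) = 27 + 37 + 1 = 65
d(P,D) = 4 + 1 + 2 = 7
d(P,E) = 22 + 18 + 11 = 51
d(P,F) = 1 + 23 + 14 = 38
d(P,G) = 13 + 0 + 6 = 19
d(P,H) = 3 + 12 + 12 = 27
D is nearest.

D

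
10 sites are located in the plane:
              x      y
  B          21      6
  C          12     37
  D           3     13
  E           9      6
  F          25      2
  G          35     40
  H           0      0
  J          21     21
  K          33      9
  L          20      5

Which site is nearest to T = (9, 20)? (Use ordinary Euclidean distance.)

Compare squared distances (the ordering matches that of the actual distances):
|TB|² = 144 + 196 = 340
|TC|² = 9 + 289 = 298
|TD|² = 36 + 49 = 85
|TE|² = 0 + 196 = 196
|TF|² = 256 + 324 = 580
|TG|² = 676 + 400 = 1076
|TH|² = 81 + 400 = 481
|TJ|² = 144 + 1 = 145
|TK|² = 576 + 121 = 697
|TL|² = 121 + 225 = 346
The smallest is to D, so T lies in the Voronoi region of D.

D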